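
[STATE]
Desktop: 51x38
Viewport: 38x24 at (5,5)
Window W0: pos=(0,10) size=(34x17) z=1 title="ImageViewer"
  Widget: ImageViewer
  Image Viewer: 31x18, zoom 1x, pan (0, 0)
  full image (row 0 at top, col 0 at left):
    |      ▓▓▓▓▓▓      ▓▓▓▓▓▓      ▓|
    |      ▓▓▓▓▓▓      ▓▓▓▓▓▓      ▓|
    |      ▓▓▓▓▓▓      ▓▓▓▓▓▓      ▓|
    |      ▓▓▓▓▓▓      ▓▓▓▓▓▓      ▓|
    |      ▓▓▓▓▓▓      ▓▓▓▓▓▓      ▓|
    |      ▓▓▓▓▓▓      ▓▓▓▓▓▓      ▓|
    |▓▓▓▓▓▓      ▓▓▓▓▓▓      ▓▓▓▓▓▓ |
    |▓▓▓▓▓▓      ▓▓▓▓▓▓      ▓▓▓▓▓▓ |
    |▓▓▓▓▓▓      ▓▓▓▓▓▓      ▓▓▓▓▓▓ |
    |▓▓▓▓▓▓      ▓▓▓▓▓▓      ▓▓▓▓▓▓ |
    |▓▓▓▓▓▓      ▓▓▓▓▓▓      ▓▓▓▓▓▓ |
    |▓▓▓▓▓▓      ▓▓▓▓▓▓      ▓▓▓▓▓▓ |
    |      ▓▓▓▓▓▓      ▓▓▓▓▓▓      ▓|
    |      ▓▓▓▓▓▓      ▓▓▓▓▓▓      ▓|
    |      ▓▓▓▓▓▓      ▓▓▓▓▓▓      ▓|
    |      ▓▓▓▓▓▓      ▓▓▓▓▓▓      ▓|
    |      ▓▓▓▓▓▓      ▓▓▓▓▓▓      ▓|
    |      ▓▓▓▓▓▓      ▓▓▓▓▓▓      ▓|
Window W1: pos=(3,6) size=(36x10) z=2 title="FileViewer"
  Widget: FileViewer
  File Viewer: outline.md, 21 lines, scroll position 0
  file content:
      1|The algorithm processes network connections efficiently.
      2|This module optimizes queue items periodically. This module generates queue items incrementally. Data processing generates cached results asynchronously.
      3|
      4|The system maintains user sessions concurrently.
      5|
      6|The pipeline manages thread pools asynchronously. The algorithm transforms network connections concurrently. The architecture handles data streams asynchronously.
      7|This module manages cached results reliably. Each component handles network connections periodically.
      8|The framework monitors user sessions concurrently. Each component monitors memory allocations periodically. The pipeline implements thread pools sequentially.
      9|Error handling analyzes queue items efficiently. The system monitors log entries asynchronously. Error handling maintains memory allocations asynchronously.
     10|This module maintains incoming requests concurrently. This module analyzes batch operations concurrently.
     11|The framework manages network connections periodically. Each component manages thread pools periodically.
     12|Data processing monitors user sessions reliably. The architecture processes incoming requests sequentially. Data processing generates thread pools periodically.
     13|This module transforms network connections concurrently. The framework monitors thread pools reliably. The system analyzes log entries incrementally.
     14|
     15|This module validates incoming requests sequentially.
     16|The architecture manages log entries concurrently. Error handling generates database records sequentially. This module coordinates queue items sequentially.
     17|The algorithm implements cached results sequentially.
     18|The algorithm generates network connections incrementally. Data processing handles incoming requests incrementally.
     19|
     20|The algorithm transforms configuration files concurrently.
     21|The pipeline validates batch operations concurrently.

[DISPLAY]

                                      
━━━━━━━━━━━━━━━━━━━━━━━━━━━━━━━━━┓    
FileViewer                       ┃    
─────────────────────────────────┨    
he algorithm processes network c▲┃    
his module optimizes queue items█┃    
                                ░┃    
he system maintains user session░┃    
                                ░┃    
he pipeline manages thread pools▼┃    
━━━━━━━━━━━━━━━━━━━━━━━━━━━━━━━━━┛    
  ▓▓▓▓▓▓      ▓▓▓▓▓▓      ▓ ┃         
  ▓▓▓▓▓▓      ▓▓▓▓▓▓      ▓ ┃         
  ▓▓▓▓▓▓      ▓▓▓▓▓▓      ▓ ┃         
▓▓      ▓▓▓▓▓▓      ▓▓▓▓▓▓  ┃         
▓▓      ▓▓▓▓▓▓      ▓▓▓▓▓▓  ┃         
▓▓      ▓▓▓▓▓▓      ▓▓▓▓▓▓  ┃         
▓▓      ▓▓▓▓▓▓      ▓▓▓▓▓▓  ┃         
▓▓      ▓▓▓▓▓▓      ▓▓▓▓▓▓  ┃         
▓▓      ▓▓▓▓▓▓      ▓▓▓▓▓▓  ┃         
  ▓▓▓▓▓▓      ▓▓▓▓▓▓      ▓ ┃         
━━━━━━━━━━━━━━━━━━━━━━━━━━━━┛         
                                      
                                      


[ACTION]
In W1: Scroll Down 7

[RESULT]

                                      
━━━━━━━━━━━━━━━━━━━━━━━━━━━━━━━━━┓    
FileViewer                       ┃    
─────────────────────────────────┨    
he framework monitors user sessi▲┃    
rror handling analyzes queue ite░┃    
his module maintains incoming re█┃    
he framework manages network con░┃    
ata processing monitors user ses░┃    
his module transforms network co▼┃    
━━━━━━━━━━━━━━━━━━━━━━━━━━━━━━━━━┛    
  ▓▓▓▓▓▓      ▓▓▓▓▓▓      ▓ ┃         
  ▓▓▓▓▓▓      ▓▓▓▓▓▓      ▓ ┃         
  ▓▓▓▓▓▓      ▓▓▓▓▓▓      ▓ ┃         
▓▓      ▓▓▓▓▓▓      ▓▓▓▓▓▓  ┃         
▓▓      ▓▓▓▓▓▓      ▓▓▓▓▓▓  ┃         
▓▓      ▓▓▓▓▓▓      ▓▓▓▓▓▓  ┃         
▓▓      ▓▓▓▓▓▓      ▓▓▓▓▓▓  ┃         
▓▓      ▓▓▓▓▓▓      ▓▓▓▓▓▓  ┃         
▓▓      ▓▓▓▓▓▓      ▓▓▓▓▓▓  ┃         
  ▓▓▓▓▓▓      ▓▓▓▓▓▓      ▓ ┃         
━━━━━━━━━━━━━━━━━━━━━━━━━━━━┛         
                                      
                                      


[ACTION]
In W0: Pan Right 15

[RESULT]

                                      
━━━━━━━━━━━━━━━━━━━━━━━━━━━━━━━━━┓    
FileViewer                       ┃    
─────────────────────────────────┨    
he framework monitors user sessi▲┃    
rror handling analyzes queue ite░┃    
his module maintains incoming re█┃    
he framework manages network con░┃    
ata processing monitors user ses░┃    
his module transforms network co▼┃    
━━━━━━━━━━━━━━━━━━━━━━━━━━━━━━━━━┛    
▓▓▓▓▓      ▓                ┃         
▓▓▓▓▓      ▓                ┃         
▓▓▓▓▓      ▓                ┃         
     ▓▓▓▓▓▓                 ┃         
     ▓▓▓▓▓▓                 ┃         
     ▓▓▓▓▓▓                 ┃         
     ▓▓▓▓▓▓                 ┃         
     ▓▓▓▓▓▓                 ┃         
     ▓▓▓▓▓▓                 ┃         
▓▓▓▓▓      ▓                ┃         
━━━━━━━━━━━━━━━━━━━━━━━━━━━━┛         
                                      
                                      


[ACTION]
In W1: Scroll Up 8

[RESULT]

                                      
━━━━━━━━━━━━━━━━━━━━━━━━━━━━━━━━━┓    
FileViewer                       ┃    
─────────────────────────────────┨    
he algorithm processes network c▲┃    
his module optimizes queue items█┃    
                                ░┃    
he system maintains user session░┃    
                                ░┃    
he pipeline manages thread pools▼┃    
━━━━━━━━━━━━━━━━━━━━━━━━━━━━━━━━━┛    
▓▓▓▓▓      ▓                ┃         
▓▓▓▓▓      ▓                ┃         
▓▓▓▓▓      ▓                ┃         
     ▓▓▓▓▓▓                 ┃         
     ▓▓▓▓▓▓                 ┃         
     ▓▓▓▓▓▓                 ┃         
     ▓▓▓▓▓▓                 ┃         
     ▓▓▓▓▓▓                 ┃         
     ▓▓▓▓▓▓                 ┃         
▓▓▓▓▓      ▓                ┃         
━━━━━━━━━━━━━━━━━━━━━━━━━━━━┛         
                                      
                                      


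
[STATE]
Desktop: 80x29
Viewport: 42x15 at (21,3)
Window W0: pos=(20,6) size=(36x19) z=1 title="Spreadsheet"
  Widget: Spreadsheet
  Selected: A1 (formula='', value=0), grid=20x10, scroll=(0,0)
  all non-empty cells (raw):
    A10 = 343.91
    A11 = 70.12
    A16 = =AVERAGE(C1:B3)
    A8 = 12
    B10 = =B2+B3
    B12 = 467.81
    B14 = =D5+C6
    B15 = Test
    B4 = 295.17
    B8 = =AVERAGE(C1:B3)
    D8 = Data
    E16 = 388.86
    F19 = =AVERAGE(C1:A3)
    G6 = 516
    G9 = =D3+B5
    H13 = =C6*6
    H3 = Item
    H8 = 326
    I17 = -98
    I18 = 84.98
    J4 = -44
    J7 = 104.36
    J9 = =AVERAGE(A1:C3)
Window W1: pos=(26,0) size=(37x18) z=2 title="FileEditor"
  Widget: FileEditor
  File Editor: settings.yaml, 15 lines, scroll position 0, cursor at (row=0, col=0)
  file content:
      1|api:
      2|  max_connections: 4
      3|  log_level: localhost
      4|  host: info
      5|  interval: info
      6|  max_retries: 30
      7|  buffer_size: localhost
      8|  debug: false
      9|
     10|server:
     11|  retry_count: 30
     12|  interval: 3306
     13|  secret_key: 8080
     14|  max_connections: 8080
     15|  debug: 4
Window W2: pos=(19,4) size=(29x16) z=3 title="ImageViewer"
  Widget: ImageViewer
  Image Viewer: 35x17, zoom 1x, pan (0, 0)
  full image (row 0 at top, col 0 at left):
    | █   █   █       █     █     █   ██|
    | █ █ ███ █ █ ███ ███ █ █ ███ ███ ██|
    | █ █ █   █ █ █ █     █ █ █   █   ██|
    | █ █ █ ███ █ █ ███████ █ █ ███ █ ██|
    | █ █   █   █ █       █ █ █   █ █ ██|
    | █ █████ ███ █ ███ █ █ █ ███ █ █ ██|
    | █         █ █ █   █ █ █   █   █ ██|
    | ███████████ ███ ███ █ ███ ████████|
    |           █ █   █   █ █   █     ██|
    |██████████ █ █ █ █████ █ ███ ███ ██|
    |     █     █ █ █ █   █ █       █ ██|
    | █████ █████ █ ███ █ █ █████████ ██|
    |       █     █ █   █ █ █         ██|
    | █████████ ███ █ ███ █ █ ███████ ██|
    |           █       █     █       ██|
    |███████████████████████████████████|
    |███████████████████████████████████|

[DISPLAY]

     ┃█pi:                              ▲┃
━━━━━━━━━━━━━━━━━━━━━━━━━━┓             █┃
ImageViewer               ┃t            ░┃
──────────────────────────┨             ░┃
█   █   █       █     █   ┃             ░┃
█ █ ███ █ █ ███ ███ █ █ ██┃             ░┃
█ █ █   █ █ █ █     █ █ █ ┃ost          ░┃
█ █ █ ███ █ █ ███████ █ █ ┃             ░┃
█ █   █   █ █       █ █ █ ┃             ░┃
█ █████ ███ █ ███ █ █ █ ██┃             ░┃
█         █ █ █   █ █ █   ┃             ░┃
███████████ ███ ███ █ ███ ┃             ░┃
          █ █   █   █ █   ┃             ░┃
█████████ █ █ █ █████ █ ██┃80           ▼┃
    █     █ █ █ █   █ █   ┃━━━━━━━━━━━━━━┛


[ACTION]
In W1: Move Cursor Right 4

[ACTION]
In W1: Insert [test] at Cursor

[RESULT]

     ┃api:test█                         ▲┃
━━━━━━━━━━━━━━━━━━━━━━━━━━┓             █┃
ImageViewer               ┃t            ░┃
──────────────────────────┨             ░┃
█   █   █       █     █   ┃             ░┃
█ █ ███ █ █ ███ ███ █ █ ██┃             ░┃
█ █ █   █ █ █ █     █ █ █ ┃ost          ░┃
█ █ █ ███ █ █ ███████ █ █ ┃             ░┃
█ █   █   █ █       █ █ █ ┃             ░┃
█ █████ ███ █ ███ █ █ █ ██┃             ░┃
█         █ █ █   █ █ █   ┃             ░┃
███████████ ███ ███ █ ███ ┃             ░┃
          █ █   █   █ █   ┃             ░┃
█████████ █ █ █ █████ █ ██┃80           ▼┃
    █     █ █ █ █   █ █   ┃━━━━━━━━━━━━━━┛


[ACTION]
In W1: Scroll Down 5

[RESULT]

     ┃  max_connections: 4              ▲┃
━━━━━━━━━━━━━━━━━━━━━━━━━━┓t            ░┃
ImageViewer               ┃             ░┃
──────────────────────────┨             ░┃
█   █   █       █     █   ┃             ░┃
█ █ ███ █ █ ███ ███ █ █ ██┃ost          ░┃
█ █ █   █ █ █ █     █ █ █ ┃             ░┃
█ █ █ ███ █ █ ███████ █ █ ┃             ░┃
█ █   █   █ █       █ █ █ ┃             ░┃
█ █████ ███ █ ███ █ █ █ ██┃             ░┃
█         █ █ █   █ █ █   ┃             ░┃
███████████ ███ ███ █ ███ ┃             ░┃
          █ █   █   █ █   ┃80           █┃
█████████ █ █ █ █████ █ ██┃             ▼┃
    █     █ █ █ █   █ █   ┃━━━━━━━━━━━━━━┛


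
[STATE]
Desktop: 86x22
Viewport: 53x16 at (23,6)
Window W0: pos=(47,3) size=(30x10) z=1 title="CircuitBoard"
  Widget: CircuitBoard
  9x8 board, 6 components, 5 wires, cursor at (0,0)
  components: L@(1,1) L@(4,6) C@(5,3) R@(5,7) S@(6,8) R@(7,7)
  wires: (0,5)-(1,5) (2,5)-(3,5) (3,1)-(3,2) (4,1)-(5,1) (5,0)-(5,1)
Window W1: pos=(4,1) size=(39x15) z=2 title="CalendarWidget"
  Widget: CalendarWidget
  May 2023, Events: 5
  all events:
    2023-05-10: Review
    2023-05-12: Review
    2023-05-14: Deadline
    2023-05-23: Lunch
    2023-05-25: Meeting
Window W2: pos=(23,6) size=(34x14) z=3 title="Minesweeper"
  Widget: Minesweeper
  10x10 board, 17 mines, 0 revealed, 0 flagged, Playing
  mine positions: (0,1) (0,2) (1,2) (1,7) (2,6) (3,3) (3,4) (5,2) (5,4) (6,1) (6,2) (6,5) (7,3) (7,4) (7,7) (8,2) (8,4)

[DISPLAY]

┏━━━━━━━━━━━━━━━━━━━━━━━━━━━━━━━━┓3 4 5 6 7 8        
┃ Minesweeper                    ┃               ·   
┠────────────────────────────────┨               │   
┃■■■■■■■■■■                      ┃               ·   
┃■■■■■■■■■■                      ┃                   
┃■■■■■■■■■■                      ┃               ·   
┃■■■■■■■■■■                      ┃━━━━━━━━━━━━━━━━━━━
┃■■■■■■■■■■                      ┃                   
┃■■■■■■■■■■                      ┃                   
┃■■■■■■■■■■                      ┃                   
┃■■■■■■■■■■                      ┃                   
┃■■■■■■■■■■                      ┃                   
┃■■■■■■■■■■                      ┃                   
┗━━━━━━━━━━━━━━━━━━━━━━━━━━━━━━━━┛                   
                                                     
                                                     


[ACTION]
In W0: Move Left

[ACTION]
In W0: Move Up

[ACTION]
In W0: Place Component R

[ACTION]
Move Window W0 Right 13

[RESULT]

┏━━━━━━━━━━━━━━━━━━━━━━━━━━━━━━━━┓   0 1 2 3 4 5 6 7 
┃ Minesweeper                    ┃0  [R]             
┠────────────────────────────────┨                   
┃■■■■■■■■■■                      ┃1       L          
┃■■■■■■■■■■                      ┃                   
┃■■■■■■■■■■                      ┃2                  
┃■■■■■■■■■■                      ┃━━━━━━━━━━━━━━━━━━━
┃■■■■■■■■■■                      ┃                   
┃■■■■■■■■■■                      ┃                   
┃■■■■■■■■■■                      ┃                   
┃■■■■■■■■■■                      ┃                   
┃■■■■■■■■■■                      ┃                   
┃■■■■■■■■■■                      ┃                   
┗━━━━━━━━━━━━━━━━━━━━━━━━━━━━━━━━┛                   
                                                     
                                                     


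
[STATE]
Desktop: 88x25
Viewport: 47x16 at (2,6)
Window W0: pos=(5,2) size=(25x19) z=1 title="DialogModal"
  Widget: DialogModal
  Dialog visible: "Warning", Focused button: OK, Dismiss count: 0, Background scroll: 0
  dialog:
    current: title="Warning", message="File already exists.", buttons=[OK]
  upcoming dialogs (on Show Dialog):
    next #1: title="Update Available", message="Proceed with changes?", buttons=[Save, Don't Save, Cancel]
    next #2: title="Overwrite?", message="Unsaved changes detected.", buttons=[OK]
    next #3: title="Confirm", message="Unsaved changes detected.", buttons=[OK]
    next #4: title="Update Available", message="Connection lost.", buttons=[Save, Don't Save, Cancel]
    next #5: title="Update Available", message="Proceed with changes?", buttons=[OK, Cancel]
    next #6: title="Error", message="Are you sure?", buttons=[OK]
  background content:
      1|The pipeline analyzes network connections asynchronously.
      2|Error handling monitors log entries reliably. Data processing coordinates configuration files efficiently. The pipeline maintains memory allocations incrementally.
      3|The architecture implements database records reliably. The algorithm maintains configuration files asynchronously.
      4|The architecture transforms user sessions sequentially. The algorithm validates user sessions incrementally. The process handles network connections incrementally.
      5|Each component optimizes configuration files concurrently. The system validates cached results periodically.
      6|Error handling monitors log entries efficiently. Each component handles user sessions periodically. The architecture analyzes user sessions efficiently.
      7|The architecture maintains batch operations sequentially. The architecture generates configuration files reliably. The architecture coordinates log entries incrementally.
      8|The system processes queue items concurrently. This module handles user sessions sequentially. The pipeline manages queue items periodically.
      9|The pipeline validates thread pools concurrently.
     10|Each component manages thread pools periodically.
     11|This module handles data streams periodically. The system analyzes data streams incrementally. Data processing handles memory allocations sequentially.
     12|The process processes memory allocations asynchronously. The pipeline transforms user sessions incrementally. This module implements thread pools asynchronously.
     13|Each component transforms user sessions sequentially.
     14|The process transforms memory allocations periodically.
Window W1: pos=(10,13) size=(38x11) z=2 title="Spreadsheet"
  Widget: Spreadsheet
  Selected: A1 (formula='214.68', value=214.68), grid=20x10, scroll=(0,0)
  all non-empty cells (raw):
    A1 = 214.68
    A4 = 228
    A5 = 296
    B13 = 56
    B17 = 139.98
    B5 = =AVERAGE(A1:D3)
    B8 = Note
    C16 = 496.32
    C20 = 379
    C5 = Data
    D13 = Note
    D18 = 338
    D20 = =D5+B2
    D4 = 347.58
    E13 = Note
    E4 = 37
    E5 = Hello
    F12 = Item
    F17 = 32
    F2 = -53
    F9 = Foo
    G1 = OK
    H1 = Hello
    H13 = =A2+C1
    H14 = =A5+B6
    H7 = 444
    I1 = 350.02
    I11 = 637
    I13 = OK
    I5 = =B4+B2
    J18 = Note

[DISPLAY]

   ┃Error handling monitors┃                   
   ┃The architecture implem┃                   
   ┃The architecture transf┃                   
   ┃Each component optimize┃                   
   ┃Er┌─────────────────┐rs┃                   
   ┃Th│     Warning     │ta┃                   
   ┃Th│File already exis│qu┃                   
   ┃Th│ ┏━━━━━━━━━━━━━━━━━━━━━━━━━━━━━━━━━━━━┓ 
   ┃Ea└─┃ Spreadsheet                        ┃ 
   ┃This┠────────────────────────────────────┨ 
   ┃The ┃A1: 214.68                          ┃ 
   ┃Each┃       A       B       C       D    ┃ 
   ┃The ┃------------------------------------┃ 
   ┃    ┃  1 [214.68]       0       0       0┃ 
   ┗━━━━┃  2        0       0       0       0┃ 
        ┃  3        0       0       0       0┃ 


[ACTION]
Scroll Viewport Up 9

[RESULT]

                                               
                                               
   ┏━━━━━━━━━━━━━━━━━━━━━━━┓                   
   ┃ DialogModal           ┃                   
   ┠───────────────────────┨                   
   ┃The pipeline analyzes n┃                   
   ┃Error handling monitors┃                   
   ┃The architecture implem┃                   
   ┃The architecture transf┃                   
   ┃Each component optimize┃                   
   ┃Er┌─────────────────┐rs┃                   
   ┃Th│     Warning     │ta┃                   
   ┃Th│File already exis│qu┃                   
   ┃Th│ ┏━━━━━━━━━━━━━━━━━━━━━━━━━━━━━━━━━━━━┓ 
   ┃Ea└─┃ Spreadsheet                        ┃ 
   ┃This┠────────────────────────────────────┨ 


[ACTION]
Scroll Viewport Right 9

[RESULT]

                                               
                                               
━━━━━━━━━━━━━━━━━━┓                            
ogModal           ┃                            
──────────────────┨                            
ipeline analyzes n┃                            
 handling monitors┃                            
rchitecture implem┃                            
rchitecture transf┃                            
component optimize┃                            
───────────────┐rs┃                            
   Warning     │ta┃                            
le already exis│qu┃                            
━━━━━━━━━━━━━━━━━━━━━━━━━━━━━━━━━━━━┓          
 Spreadsheet                        ┃          
────────────────────────────────────┨          


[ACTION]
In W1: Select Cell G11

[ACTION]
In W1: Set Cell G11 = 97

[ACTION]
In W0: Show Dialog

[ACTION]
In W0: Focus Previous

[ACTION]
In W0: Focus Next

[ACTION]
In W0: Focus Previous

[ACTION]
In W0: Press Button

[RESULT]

                                               
                                               
━━━━━━━━━━━━━━━━━━┓                            
ogModal           ┃                            
──────────────────┨                            
ipeline analyzes n┃                            
 handling monitors┃                            
rchitecture implem┃                            
rchitecture transf┃                            
component optimize┃                            
 handling monitors┃                            
rchitecture mainta┃                            
ystem processes qu┃                            
━━━━━━━━━━━━━━━━━━━━━━━━━━━━━━━━━━━━┓          
 Spreadsheet                        ┃          
────────────────────────────────────┨          


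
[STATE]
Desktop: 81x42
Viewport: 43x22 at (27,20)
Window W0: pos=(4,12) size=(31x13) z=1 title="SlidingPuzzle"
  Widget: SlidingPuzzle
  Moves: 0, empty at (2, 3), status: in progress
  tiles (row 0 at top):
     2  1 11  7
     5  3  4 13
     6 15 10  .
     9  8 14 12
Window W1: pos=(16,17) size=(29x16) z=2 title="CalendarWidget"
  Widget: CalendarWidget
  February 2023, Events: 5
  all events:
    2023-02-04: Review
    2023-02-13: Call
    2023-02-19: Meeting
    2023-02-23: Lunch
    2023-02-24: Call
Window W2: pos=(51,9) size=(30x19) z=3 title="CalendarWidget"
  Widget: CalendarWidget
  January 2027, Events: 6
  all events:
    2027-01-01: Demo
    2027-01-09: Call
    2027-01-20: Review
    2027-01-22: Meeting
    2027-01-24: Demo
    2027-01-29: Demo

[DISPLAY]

ruary 2023       ┃      ┃                  
h Fr Sa Su       ┃      ┃                  
2  3  4*  5      ┃      ┃                  
9 10 11 12       ┃      ┃                  
16 17 18 19*     ┃      ┃                  
3* 24* 25 26     ┃      ┃                  
                 ┃      ┃                  
                 ┃      ┗━━━━━━━━━━━━━━━━━━
                 ┃                         
                 ┃                         
                 ┃                         
                 ┃                         
━━━━━━━━━━━━━━━━━┛                         
                                           
                                           
                                           
                                           
                                           
                                           
                                           
                                           
                                           


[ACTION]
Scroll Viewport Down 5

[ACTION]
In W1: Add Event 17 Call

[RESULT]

ruary 2023       ┃      ┃                  
h Fr Sa Su       ┃      ┃                  
2  3  4*  5      ┃      ┃                  
9 10 11 12       ┃      ┃                  
16 17* 18 19*    ┃      ┃                  
3* 24* 25 26     ┃      ┃                  
                 ┃      ┃                  
                 ┃      ┗━━━━━━━━━━━━━━━━━━
                 ┃                         
                 ┃                         
                 ┃                         
                 ┃                         
━━━━━━━━━━━━━━━━━┛                         
                                           
                                           
                                           
                                           
                                           
                                           
                                           
                                           
                                           


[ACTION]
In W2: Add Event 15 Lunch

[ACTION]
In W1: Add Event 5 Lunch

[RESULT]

ruary 2023       ┃      ┃                  
h Fr Sa Su       ┃      ┃                  
2  3  4*  5*     ┃      ┃                  
9 10 11 12       ┃      ┃                  
16 17* 18 19*    ┃      ┃                  
3* 24* 25 26     ┃      ┃                  
                 ┃      ┃                  
                 ┃      ┗━━━━━━━━━━━━━━━━━━
                 ┃                         
                 ┃                         
                 ┃                         
                 ┃                         
━━━━━━━━━━━━━━━━━┛                         
                                           
                                           
                                           
                                           
                                           
                                           
                                           
                                           
                                           


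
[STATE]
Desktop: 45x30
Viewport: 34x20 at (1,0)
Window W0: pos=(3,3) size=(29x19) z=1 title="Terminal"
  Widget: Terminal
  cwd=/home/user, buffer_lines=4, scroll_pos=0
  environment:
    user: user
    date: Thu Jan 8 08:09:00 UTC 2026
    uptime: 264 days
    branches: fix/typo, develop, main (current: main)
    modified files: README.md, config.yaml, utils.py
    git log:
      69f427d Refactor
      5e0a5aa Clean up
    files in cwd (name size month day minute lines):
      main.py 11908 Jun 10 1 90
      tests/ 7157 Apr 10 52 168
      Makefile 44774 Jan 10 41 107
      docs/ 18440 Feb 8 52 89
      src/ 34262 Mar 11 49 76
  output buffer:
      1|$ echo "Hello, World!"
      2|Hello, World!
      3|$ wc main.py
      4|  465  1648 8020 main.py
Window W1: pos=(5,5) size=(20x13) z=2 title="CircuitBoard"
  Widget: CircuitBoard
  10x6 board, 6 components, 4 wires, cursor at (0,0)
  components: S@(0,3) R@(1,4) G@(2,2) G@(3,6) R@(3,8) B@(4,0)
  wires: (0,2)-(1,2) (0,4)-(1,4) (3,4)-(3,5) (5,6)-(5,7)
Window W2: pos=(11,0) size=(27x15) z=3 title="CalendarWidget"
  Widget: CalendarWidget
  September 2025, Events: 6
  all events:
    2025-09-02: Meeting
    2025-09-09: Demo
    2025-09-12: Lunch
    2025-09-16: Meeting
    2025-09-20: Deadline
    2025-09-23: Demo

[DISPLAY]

          ┏━━━━━━━━━━━━━━━━━━━━━━━
          ┃ CalendarWidget        
          ┠───────────────────────
  ┏━━━━━━━┃      September 2025   
  ┃ Termin┃Mo Tu We Th Fr Sa Su   
  ┠─┏━━━━━┃ 1  2*  3  4  5  6  7  
  ┃$┃ Circ┃ 8  9* 10 11 12* 13 14 
  ┃H┠─────┃15 16* 17 18 19 20* 21 
  ┃$┃   0 ┃22 23* 24 25 26 27 28  
  ┃ ┃0  [.┃29 30                  
  ┃$┃     ┃                       
  ┃ ┃1    ┃                       
  ┃ ┃     ┃                       
  ┃ ┃2    ┃                       
  ┃ ┃     ┗━━━━━━━━━━━━━━━━━━━━━━━
  ┃ ┃3                 ┃      ┃   
  ┃ ┃                  ┃      ┃   
  ┃ ┗━━━━━━━━━━━━━━━━━━┛      ┃   
  ┃                           ┃   
  ┃                           ┃   


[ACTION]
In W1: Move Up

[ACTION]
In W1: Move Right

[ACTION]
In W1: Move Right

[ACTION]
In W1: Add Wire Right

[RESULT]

          ┏━━━━━━━━━━━━━━━━━━━━━━━
          ┃ CalendarWidget        
          ┠───────────────────────
  ┏━━━━━━━┃      September 2025   
  ┃ Termin┃Mo Tu We Th Fr Sa Su   
  ┠─┏━━━━━┃ 1  2*  3  4  5  6  7  
  ┃$┃ Circ┃ 8  9* 10 11 12* 13 14 
  ┃H┠─────┃15 16* 17 18 19 20* 21 
  ┃$┃   0 ┃22 23* 24 25 26 27 28  
  ┃ ┃0    ┃29 30                  
  ┃$┃     ┃                       
  ┃ ┃1    ┃                       
  ┃ ┃     ┃                       
  ┃ ┃2    ┃                       
  ┃ ┃     ┗━━━━━━━━━━━━━━━━━━━━━━━
  ┃ ┃3                 ┃      ┃   
  ┃ ┃                  ┃      ┃   
  ┃ ┗━━━━━━━━━━━━━━━━━━┛      ┃   
  ┃                           ┃   
  ┃                           ┃   


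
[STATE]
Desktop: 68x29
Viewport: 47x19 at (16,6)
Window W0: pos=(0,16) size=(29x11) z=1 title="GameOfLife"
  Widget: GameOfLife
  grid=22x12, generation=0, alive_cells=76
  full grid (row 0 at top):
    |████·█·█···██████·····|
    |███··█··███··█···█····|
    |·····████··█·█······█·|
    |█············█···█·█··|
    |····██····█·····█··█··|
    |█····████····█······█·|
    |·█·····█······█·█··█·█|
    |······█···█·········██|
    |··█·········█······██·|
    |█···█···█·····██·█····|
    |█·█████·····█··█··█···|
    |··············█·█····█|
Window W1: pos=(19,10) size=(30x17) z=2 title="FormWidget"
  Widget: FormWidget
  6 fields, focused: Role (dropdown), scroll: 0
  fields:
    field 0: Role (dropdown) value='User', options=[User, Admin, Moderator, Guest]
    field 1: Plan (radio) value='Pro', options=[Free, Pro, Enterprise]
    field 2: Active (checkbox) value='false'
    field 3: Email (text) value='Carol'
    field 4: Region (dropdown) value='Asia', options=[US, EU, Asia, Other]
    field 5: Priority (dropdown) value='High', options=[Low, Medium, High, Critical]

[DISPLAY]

                                               
                                               
                                               
                                               
   ┏━━━━━━━━━━━━━━━━━━━━━━━━━━━━┓              
   ┃ FormWidget                 ┃              
   ┠────────────────────────────┨              
   ┃> Role:       [User       ▼]┃              
   ┃  Plan:       ( ) Free  (●) ┃              
   ┃  Active:     [ ]           ┃              
━━━┃  Email:      [Carol       ]┃              
   ┃  Region:     [Asia       ▼]┃              
───┃  Priority:   [High       ▼]┃              
   ┃                            ┃              
··█┃                            ┃              
·█·┃                            ┃              
···┃                            ┃              
·█·┃                            ┃              
···┃                            ┃              


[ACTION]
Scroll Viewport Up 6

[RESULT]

                                               
                                               
                                               
                                               
                                               
                                               
                                               
                                               
                                               
                                               
   ┏━━━━━━━━━━━━━━━━━━━━━━━━━━━━┓              
   ┃ FormWidget                 ┃              
   ┠────────────────────────────┨              
   ┃> Role:       [User       ▼]┃              
   ┃  Plan:       ( ) Free  (●) ┃              
   ┃  Active:     [ ]           ┃              
━━━┃  Email:      [Carol       ]┃              
   ┃  Region:     [Asia       ▼]┃              
───┃  Priority:   [High       ▼]┃              


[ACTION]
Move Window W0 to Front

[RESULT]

                                               
                                               
                                               
                                               
                                               
                                               
                                               
                                               
                                               
                                               
   ┏━━━━━━━━━━━━━━━━━━━━━━━━━━━━┓              
   ┃ FormWidget                 ┃              
   ┠────────────────────────────┨              
   ┃> Role:       [User       ▼]┃              
   ┃  Plan:       ( ) Free  (●) ┃              
   ┃  Active:     [ ]           ┃              
━━━━━━━━━━━━┓     [Carol       ]┃              
            ┃     [Asia       ▼]┃              
────────────┨y:   [High       ▼]┃              


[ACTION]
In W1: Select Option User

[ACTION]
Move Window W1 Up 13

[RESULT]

   ┏━━━━━━━━━━━━━━━━━━━━━━━━━━━━┓              
   ┃ FormWidget                 ┃              
   ┠────────────────────────────┨              
   ┃> Role:       [User       ▼]┃              
   ┃  Plan:       ( ) Free  (●) ┃              
   ┃  Active:     [ ]           ┃              
   ┃  Email:      [Carol       ]┃              
   ┃  Region:     [Asia       ▼]┃              
   ┃  Priority:   [High       ▼]┃              
   ┃                            ┃              
   ┃                            ┃              
   ┃                            ┃              
   ┃                            ┃              
   ┃                            ┃              
   ┃                            ┃              
   ┃                            ┃              
━━━━━━━━━━━━┓━━━━━━━━━━━━━━━━━━━┛              
            ┃                                  
────────────┨                                  
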